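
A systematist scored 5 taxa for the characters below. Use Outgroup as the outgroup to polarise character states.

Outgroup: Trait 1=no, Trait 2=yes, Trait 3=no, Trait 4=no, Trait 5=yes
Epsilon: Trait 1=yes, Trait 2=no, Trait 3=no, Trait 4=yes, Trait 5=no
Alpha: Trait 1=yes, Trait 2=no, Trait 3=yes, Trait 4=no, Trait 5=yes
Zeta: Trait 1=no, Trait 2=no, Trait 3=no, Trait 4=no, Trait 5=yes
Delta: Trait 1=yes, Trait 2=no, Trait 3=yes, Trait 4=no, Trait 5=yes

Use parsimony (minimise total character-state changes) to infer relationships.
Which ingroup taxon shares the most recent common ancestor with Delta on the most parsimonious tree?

Alpha

Character polarity is set by the outgroup: the derived state is whichever differs from the outgroup's state, so for Trait 2, Trait 5 the derived state is 'no', and for the remaining characters it is 'yes'.
Only Alpha, Delta, and Epsilon show the derived state 'yes' for Trait 1, supporting them as a clade.
All ingroup taxa share the derived state 'no' for Trait 2; it defines the ingroup but does not resolve relationships within it.
Trait 3: derived state 'yes' in Alpha and Delta only — synapomorphy for {Alpha, Delta}.
Trait 4 (derived state 'yes') is unique to Epsilon (autapomorphy; uninformative for grouping).
Trait 5 (derived state 'no') is unique to Epsilon (autapomorphy; uninformative for grouping).
Most parsimonious ingroup topology: ((Epsilon,(Alpha,Delta)),Zeta).
Delta and Alpha form a cherry on this tree, so they are sister taxa.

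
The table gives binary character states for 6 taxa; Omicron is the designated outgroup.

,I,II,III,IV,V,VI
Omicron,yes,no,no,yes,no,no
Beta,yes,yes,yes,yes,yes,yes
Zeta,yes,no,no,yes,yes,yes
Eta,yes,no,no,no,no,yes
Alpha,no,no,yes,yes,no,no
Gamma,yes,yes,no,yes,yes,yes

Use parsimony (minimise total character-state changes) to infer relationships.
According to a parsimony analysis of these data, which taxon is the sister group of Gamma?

Character polarity is set by the outgroup: the derived state is whichever differs from the outgroup's state, so for I, IV the derived state is 'no', and for the remaining characters it is 'yes'.
I (derived state 'no') is unique to Alpha (autapomorphy; uninformative for grouping).
II: derived state 'yes' in Beta and Gamma only — synapomorphy for {Beta, Gamma}.
III (state 'yes') occurs in Alpha and Beta but conflicts with the nesting implied by the other characters — most parsimoniously interpreted as homoplasy.
IV (derived state 'no') is unique to Eta (autapomorphy; uninformative for grouping).
V: derived state 'yes' in Beta, Gamma, and Zeta only — synapomorphy for {Beta, Gamma, Zeta}.
VI (derived state 'yes') is shared by Beta, Eta, Gamma, and Zeta — a synapomorphy uniting that clade.
Most parsimonious ingroup topology: ((((Beta,Gamma),Zeta),Eta),Alpha).
Gamma and Beta form a cherry on this tree, so they are sister taxa.

Beta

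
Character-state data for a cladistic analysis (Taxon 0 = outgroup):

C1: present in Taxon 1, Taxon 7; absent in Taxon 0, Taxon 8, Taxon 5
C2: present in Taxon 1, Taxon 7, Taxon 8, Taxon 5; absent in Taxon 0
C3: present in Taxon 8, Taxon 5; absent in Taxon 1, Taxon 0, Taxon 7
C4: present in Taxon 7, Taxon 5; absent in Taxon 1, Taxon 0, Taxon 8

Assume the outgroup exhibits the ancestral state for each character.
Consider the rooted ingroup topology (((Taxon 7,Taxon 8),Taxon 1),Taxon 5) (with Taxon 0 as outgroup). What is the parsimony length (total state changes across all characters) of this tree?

7

Map each character onto (((Taxon 7,Taxon 8),Taxon 1),Taxon 5) (rooted by Taxon 0) and count the minimum state changes it requires (Fitch parsimony):
C1: 2; C2: 1; C3: 2; C4: 2.
Total tree length = 7.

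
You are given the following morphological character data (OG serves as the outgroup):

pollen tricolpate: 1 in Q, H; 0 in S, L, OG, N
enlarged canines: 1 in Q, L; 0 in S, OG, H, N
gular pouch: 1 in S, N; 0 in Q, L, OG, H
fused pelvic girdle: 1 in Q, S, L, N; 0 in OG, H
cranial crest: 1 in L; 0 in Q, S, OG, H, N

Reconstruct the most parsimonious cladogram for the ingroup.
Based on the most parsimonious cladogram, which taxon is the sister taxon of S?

N

The outgroup has state '0' for every character, so '1' is the derived state throughout.
pollen tricolpate (state '1') occurs in H and Q but conflicts with the nesting implied by the other characters — most parsimoniously interpreted as homoplasy.
enlarged canines (derived state '1') is shared by L and Q — a synapomorphy uniting that clade.
Only N and S show the derived state '1' for gular pouch, supporting them as a clade.
fused pelvic girdle: derived state '1' in L, N, Q, and S only — synapomorphy for {L, N, Q, S}.
cranial crest (derived state '1') is unique to L (autapomorphy; uninformative for grouping).
Most parsimonious ingroup topology: (((L,Q),(N,S)),H).
S and N form a cherry on this tree, so they are sister taxa.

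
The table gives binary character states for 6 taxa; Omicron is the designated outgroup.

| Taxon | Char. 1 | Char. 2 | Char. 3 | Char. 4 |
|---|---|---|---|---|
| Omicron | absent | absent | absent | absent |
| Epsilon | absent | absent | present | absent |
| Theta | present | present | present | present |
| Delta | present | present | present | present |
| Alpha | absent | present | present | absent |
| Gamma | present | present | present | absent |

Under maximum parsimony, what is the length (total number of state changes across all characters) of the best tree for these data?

4

The outgroup has state 'absent' for every character, so 'present' is the derived state throughout.
Only Delta, Gamma, and Theta show the derived state 'present' for Char. 1, supporting them as a clade.
Char. 2 (derived state 'present') is shared by Alpha, Delta, Gamma, and Theta — a synapomorphy uniting that clade.
All ingroup taxa share the derived state 'present' for Char. 3; it defines the ingroup but does not resolve relationships within it.
Char. 4: derived state 'present' in Delta and Theta only — synapomorphy for {Delta, Theta}.
Most parsimonious ingroup topology: (Epsilon,(((Theta,Delta),Gamma),Alpha)).
Changes per character on this tree: Char. 1: 1; Char. 2: 1; Char. 3: 1; Char. 4: 1.
Total = 4.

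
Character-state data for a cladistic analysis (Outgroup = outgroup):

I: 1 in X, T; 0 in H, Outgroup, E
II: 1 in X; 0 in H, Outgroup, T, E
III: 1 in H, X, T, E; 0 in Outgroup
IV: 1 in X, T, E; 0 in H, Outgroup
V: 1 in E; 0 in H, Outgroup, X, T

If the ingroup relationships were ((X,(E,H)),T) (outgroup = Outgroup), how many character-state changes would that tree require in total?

Map each character onto ((X,(E,H)),T) (rooted by Outgroup) and count the minimum state changes it requires (Fitch parsimony):
I: 2; II: 1; III: 1; IV: 2; V: 1.
Total tree length = 7.

7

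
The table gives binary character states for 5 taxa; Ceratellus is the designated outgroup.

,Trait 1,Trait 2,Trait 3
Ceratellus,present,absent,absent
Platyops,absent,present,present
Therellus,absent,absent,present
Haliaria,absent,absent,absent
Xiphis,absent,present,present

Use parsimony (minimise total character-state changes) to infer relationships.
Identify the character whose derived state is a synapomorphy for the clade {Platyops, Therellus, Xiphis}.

Character polarity is set by the outgroup: the derived state is whichever differs from the outgroup's state, so for Trait 1 the derived state is 'absent', and for the remaining characters it is 'present'.
All ingroup taxa share the derived state 'absent' for Trait 1; it defines the ingroup but does not resolve relationships within it.
Only Platyops and Xiphis show the derived state 'present' for Trait 2, supporting them as a clade.
Trait 3: derived state 'present' in Platyops, Therellus, and Xiphis only — synapomorphy for {Platyops, Therellus, Xiphis}.
Most parsimonious ingroup topology: (((Platyops,Xiphis),Therellus),Haliaria).
The clade {Platyops, Therellus, Xiphis} is supported by Trait 3: its derived state 'present' occurs in exactly those taxa and in no other taxon (including the outgroup).

Trait 3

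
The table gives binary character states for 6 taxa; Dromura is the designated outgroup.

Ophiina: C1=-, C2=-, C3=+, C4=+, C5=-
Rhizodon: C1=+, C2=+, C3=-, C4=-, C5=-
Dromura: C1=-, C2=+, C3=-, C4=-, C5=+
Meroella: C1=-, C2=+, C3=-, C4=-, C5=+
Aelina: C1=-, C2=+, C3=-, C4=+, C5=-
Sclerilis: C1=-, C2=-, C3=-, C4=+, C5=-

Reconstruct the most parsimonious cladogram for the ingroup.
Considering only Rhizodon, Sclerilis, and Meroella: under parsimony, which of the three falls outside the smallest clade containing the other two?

Meroella

Character polarity is set by the outgroup: the derived state is whichever differs from the outgroup's state, so for C2, C5 the derived state is '-', and for the remaining characters it is '+'.
C1 (derived state '+') is unique to Rhizodon (autapomorphy; uninformative for grouping).
C2: derived state '-' in Ophiina and Sclerilis only — synapomorphy for {Ophiina, Sclerilis}.
C3 (derived state '+') is unique to Ophiina (autapomorphy; uninformative for grouping).
C4 (derived state '+') is shared by Aelina, Ophiina, and Sclerilis — a synapomorphy uniting that clade.
C5: derived state '-' in Aelina, Ophiina, Rhizodon, and Sclerilis only — synapomorphy for {Aelina, Ophiina, Rhizodon, Sclerilis}.
Most parsimonious ingroup topology: (Meroella,(Rhizodon,(Aelina,(Ophiina,Sclerilis)))).
Rhizodon and Sclerilis share a more recent common ancestor with each other than either does with Meroella, so Meroella is the least closely related of the three.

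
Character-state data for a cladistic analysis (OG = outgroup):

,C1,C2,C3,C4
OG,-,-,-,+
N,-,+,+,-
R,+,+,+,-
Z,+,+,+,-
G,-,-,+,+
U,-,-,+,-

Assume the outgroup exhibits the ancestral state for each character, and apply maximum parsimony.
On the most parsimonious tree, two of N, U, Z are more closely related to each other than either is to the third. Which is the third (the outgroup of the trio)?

Character polarity is set by the outgroup: the derived state is whichever differs from the outgroup's state, so for C4 the derived state is '-', and for the remaining characters it is '+'.
C1 (derived state '+') is shared by R and Z — a synapomorphy uniting that clade.
Only N, R, and Z show the derived state '+' for C2, supporting them as a clade.
All ingroup taxa share the derived state '+' for C3; it defines the ingroup but does not resolve relationships within it.
C4: derived state '-' in N, R, U, and Z only — synapomorphy for {N, R, U, Z}.
Most parsimonious ingroup topology: (((N,(R,Z)),U),G).
N and Z share a more recent common ancestor with each other than either does with U, so U is the least closely related of the three.

U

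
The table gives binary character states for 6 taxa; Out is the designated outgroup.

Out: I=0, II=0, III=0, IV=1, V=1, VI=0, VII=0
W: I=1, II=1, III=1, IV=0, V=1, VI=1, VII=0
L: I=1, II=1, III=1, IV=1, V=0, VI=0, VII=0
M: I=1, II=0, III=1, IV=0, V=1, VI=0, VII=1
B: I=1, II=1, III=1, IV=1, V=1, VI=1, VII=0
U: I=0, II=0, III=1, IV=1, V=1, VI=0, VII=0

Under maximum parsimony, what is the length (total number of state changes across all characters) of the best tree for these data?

Character polarity is set by the outgroup: the derived state is whichever differs from the outgroup's state, so for IV, V the derived state is '0', and for the remaining characters it is '1'.
Only B, L, M, and W show the derived state '1' for I, supporting them as a clade.
Only B, L, and W show the derived state '1' for II, supporting them as a clade.
All ingroup taxa share the derived state '1' for III; it defines the ingroup but does not resolve relationships within it.
IV groups M and W, which is incompatible with the clades supported by the remaining characters; treating it as convergent (homoplasy) costs fewer steps than any alternative tree.
V: derived state '0' in L only — an autapomorphy, so it tells us nothing about relationships among taxa.
VI (derived state '1') is shared by B and W — a synapomorphy uniting that clade.
VII (derived state '1') is unique to M (autapomorphy; uninformative for grouping).
Most parsimonious ingroup topology: ((((W,B),L),M),U).
Changes per character on this tree: I: 1; II: 1; III: 1; IV: 2; V: 1; VI: 1; VII: 1.
Total = 8.

8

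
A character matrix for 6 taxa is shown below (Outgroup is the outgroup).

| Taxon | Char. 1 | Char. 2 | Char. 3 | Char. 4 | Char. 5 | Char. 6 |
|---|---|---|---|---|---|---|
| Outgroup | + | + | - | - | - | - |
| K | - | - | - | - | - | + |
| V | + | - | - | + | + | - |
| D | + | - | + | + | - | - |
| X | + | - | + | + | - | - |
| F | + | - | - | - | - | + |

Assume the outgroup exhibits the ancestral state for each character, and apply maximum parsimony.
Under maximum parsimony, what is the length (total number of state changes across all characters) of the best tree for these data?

Character polarity is set by the outgroup: the derived state is whichever differs from the outgroup's state, so for Char. 1, Char. 2 the derived state is '-', and for the remaining characters it is '+'.
Char. 1 (derived state '-') is unique to K (autapomorphy; uninformative for grouping).
All ingroup taxa share the derived state '-' for Char. 2; it defines the ingroup but does not resolve relationships within it.
Char. 3 (derived state '+') is shared by D and X — a synapomorphy uniting that clade.
Only D, V, and X show the derived state '+' for Char. 4, supporting them as a clade.
Char. 5 (derived state '+') is unique to V (autapomorphy; uninformative for grouping).
Char. 6 (derived state '+') is shared by F and K — a synapomorphy uniting that clade.
Most parsimonious ingroup topology: ((F,K),(V,(D,X))).
Changes per character on this tree: Char. 1: 1; Char. 2: 1; Char. 3: 1; Char. 4: 1; Char. 5: 1; Char. 6: 1.
Total = 6.

6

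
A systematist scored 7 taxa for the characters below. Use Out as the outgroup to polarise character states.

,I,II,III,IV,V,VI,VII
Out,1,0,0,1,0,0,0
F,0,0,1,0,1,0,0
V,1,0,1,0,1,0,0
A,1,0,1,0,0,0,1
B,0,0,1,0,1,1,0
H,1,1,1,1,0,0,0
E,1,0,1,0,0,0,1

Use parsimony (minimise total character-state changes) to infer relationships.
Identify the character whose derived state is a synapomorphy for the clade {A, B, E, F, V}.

Character polarity is set by the outgroup: the derived state is whichever differs from the outgroup's state, so for I, IV the derived state is '0', and for the remaining characters it is '1'.
Only B and F show the derived state '0' for I, supporting them as a clade.
II (derived state '1') is unique to H (autapomorphy; uninformative for grouping).
All ingroup taxa share the derived state '1' for III; it defines the ingroup but does not resolve relationships within it.
IV: derived state '0' in A, B, E, F, and V only — synapomorphy for {A, B, E, F, V}.
V: derived state '1' in B, F, and V only — synapomorphy for {B, F, V}.
VI (derived state '1') is unique to B (autapomorphy; uninformative for grouping).
Only A and E show the derived state '1' for VII, supporting them as a clade.
Most parsimonious ingroup topology: ((((F,B),V),(A,E)),H).
The clade {A, B, E, F, V} is supported by IV: its derived state '0' occurs in exactly those taxa and in no other taxon (including the outgroup).

IV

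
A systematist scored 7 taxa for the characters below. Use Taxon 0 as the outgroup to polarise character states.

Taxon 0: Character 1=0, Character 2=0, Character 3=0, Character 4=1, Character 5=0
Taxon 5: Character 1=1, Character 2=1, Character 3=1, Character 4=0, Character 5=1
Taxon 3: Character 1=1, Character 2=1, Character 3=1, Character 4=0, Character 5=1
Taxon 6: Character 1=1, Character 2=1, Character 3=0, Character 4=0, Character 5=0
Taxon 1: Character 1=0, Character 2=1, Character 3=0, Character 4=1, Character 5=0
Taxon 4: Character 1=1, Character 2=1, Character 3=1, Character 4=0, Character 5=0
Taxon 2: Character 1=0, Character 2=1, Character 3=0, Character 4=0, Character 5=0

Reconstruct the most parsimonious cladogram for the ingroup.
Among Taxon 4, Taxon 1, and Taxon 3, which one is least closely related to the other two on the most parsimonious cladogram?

Character polarity is set by the outgroup: the derived state is whichever differs from the outgroup's state, so for Character 4 the derived state is '0', and for the remaining characters it is '1'.
Character 1 (derived state '1') is shared by Taxon 3, Taxon 4, Taxon 5, and Taxon 6 — a synapomorphy uniting that clade.
Character 2 (derived state '1') is shared by all ingroup taxa — unites the whole ingroup.
Character 3 (derived state '1') is shared by Taxon 3, Taxon 4, and Taxon 5 — a synapomorphy uniting that clade.
Character 4 (derived state '0') is shared by Taxon 2, Taxon 3, Taxon 4, Taxon 5, and Taxon 6 — a synapomorphy uniting that clade.
Character 5: derived state '1' in Taxon 3 and Taxon 5 only — synapomorphy for {Taxon 3, Taxon 5}.
Most parsimonious ingroup topology: (((((Taxon 5,Taxon 3),Taxon 4),Taxon 6),Taxon 2),Taxon 1).
Taxon 3 and Taxon 4 share a more recent common ancestor with each other than either does with Taxon 1, so Taxon 1 is the least closely related of the three.

Taxon 1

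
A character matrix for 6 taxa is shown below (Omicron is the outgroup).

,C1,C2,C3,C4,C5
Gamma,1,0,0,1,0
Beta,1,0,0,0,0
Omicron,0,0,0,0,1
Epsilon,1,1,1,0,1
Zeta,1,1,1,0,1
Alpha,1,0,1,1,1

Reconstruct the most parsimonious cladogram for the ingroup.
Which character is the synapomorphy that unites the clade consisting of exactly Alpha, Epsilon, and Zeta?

C3

Character polarity is set by the outgroup: the derived state is whichever differs from the outgroup's state, so for C5 the derived state is '0', and for the remaining characters it is '1'.
All ingroup taxa share the derived state '1' for C1; it defines the ingroup but does not resolve relationships within it.
Only Epsilon and Zeta show the derived state '1' for C2, supporting them as a clade.
C3 (derived state '1') is shared by Alpha, Epsilon, and Zeta — a synapomorphy uniting that clade.
C4 groups Alpha and Gamma, which is incompatible with the clades supported by the remaining characters; treating it as convergent (homoplasy) costs fewer steps than any alternative tree.
C5 (derived state '0') is shared by Beta and Gamma — a synapomorphy uniting that clade.
Most parsimonious ingroup topology: (((Zeta,Epsilon),Alpha),(Gamma,Beta)).
The clade {Alpha, Epsilon, Zeta} is supported by C3: its derived state '1' occurs in exactly those taxa and in no other taxon (including the outgroup).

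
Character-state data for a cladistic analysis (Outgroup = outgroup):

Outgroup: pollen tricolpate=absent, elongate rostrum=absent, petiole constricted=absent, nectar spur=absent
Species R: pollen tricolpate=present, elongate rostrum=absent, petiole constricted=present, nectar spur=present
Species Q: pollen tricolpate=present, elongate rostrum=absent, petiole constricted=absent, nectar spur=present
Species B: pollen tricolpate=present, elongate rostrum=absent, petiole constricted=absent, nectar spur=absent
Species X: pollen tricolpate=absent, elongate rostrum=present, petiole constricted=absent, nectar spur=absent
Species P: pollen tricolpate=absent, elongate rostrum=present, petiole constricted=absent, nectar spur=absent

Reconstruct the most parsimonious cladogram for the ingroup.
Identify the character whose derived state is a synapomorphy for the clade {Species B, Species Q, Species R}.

pollen tricolpate

The outgroup has state 'absent' for every character, so 'present' is the derived state throughout.
Only Species B, Species Q, and Species R show the derived state 'present' for pollen tricolpate, supporting them as a clade.
elongate rostrum (derived state 'present') is shared by Species P and Species X — a synapomorphy uniting that clade.
petiole constricted (derived state 'present') is unique to Species R (autapomorphy; uninformative for grouping).
nectar spur: derived state 'present' in Species Q and Species R only — synapomorphy for {Species Q, Species R}.
Most parsimonious ingroup topology: (((Species R,Species Q),Species B),(Species X,Species P)).
The clade {Species B, Species Q, Species R} is supported by pollen tricolpate: its derived state 'present' occurs in exactly those taxa and in no other taxon (including the outgroup).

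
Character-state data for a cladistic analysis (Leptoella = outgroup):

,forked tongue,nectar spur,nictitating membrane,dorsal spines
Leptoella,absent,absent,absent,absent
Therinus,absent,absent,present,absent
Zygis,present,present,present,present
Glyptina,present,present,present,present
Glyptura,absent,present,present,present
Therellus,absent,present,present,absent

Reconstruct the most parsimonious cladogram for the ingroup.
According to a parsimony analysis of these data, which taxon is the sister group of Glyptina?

The outgroup has state 'absent' for every character, so 'present' is the derived state throughout.
forked tongue (derived state 'present') is shared by Glyptina and Zygis — a synapomorphy uniting that clade.
Only Glyptina, Glyptura, Therellus, and Zygis show the derived state 'present' for nectar spur, supporting them as a clade.
nictitating membrane (derived state 'present') is shared by all ingroup taxa — unites the whole ingroup.
dorsal spines: derived state 'present' in Glyptina, Glyptura, and Zygis only — synapomorphy for {Glyptina, Glyptura, Zygis}.
Most parsimonious ingroup topology: (Therinus,(((Zygis,Glyptina),Glyptura),Therellus)).
Glyptina and Zygis form a cherry on this tree, so they are sister taxa.

Zygis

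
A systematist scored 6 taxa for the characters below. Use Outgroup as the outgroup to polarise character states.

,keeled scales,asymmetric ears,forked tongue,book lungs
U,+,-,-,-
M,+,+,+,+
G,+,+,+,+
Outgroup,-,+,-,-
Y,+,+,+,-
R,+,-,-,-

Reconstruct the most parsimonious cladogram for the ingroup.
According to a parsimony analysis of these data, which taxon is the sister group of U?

R

Character polarity is set by the outgroup: the derived state is whichever differs from the outgroup's state, so for asymmetric ears the derived state is '-', and for the remaining characters it is '+'.
All ingroup taxa share the derived state '+' for keeled scales; it defines the ingroup but does not resolve relationships within it.
asymmetric ears (derived state '-') is shared by R and U — a synapomorphy uniting that clade.
Only G, M, and Y show the derived state '+' for forked tongue, supporting them as a clade.
book lungs (derived state '+') is shared by G and M — a synapomorphy uniting that clade.
Most parsimonious ingroup topology: (((G,M),Y),(R,U)).
U and R form a cherry on this tree, so they are sister taxa.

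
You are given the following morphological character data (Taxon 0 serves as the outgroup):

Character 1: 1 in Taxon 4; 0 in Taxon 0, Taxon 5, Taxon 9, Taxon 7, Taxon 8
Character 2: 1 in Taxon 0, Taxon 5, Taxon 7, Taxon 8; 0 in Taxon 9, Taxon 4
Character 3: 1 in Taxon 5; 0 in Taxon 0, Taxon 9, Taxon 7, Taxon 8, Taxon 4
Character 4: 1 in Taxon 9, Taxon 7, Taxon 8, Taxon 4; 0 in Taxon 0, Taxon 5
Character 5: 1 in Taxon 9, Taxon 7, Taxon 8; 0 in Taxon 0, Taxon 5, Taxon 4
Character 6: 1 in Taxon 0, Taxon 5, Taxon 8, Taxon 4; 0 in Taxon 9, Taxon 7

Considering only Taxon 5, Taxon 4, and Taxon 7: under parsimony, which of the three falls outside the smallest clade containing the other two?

Character polarity is set by the outgroup: the derived state is whichever differs from the outgroup's state, so for Character 2, Character 6 the derived state is '0', and for the remaining characters it is '1'.
Character 1 (derived state '1') is unique to Taxon 4 (autapomorphy; uninformative for grouping).
Character 2 (state '0') occurs in Taxon 4 and Taxon 9 but conflicts with the nesting implied by the other characters — most parsimoniously interpreted as homoplasy.
Character 3 (derived state '1') is unique to Taxon 5 (autapomorphy; uninformative for grouping).
Only Taxon 4, Taxon 7, Taxon 8, and Taxon 9 show the derived state '1' for Character 4, supporting them as a clade.
Only Taxon 7, Taxon 8, and Taxon 9 show the derived state '1' for Character 5, supporting them as a clade.
Character 6 (derived state '0') is shared by Taxon 7 and Taxon 9 — a synapomorphy uniting that clade.
Most parsimonious ingroup topology: (Taxon 5,(((Taxon 9,Taxon 7),Taxon 8),Taxon 4)).
Taxon 4 and Taxon 7 share a more recent common ancestor with each other than either does with Taxon 5, so Taxon 5 is the least closely related of the three.

Taxon 5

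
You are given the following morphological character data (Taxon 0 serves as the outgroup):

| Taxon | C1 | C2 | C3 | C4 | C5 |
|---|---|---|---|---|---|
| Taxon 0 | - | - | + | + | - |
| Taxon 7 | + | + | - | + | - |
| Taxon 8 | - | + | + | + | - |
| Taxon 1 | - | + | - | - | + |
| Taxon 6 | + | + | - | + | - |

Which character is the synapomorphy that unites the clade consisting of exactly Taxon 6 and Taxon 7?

C1

Character polarity is set by the outgroup: the derived state is whichever differs from the outgroup's state, so for C3, C4 the derived state is '-', and for the remaining characters it is '+'.
Only Taxon 6 and Taxon 7 show the derived state '+' for C1, supporting them as a clade.
C2 (derived state '+') is shared by all ingroup taxa — unites the whole ingroup.
Only Taxon 1, Taxon 6, and Taxon 7 show the derived state '-' for C3, supporting them as a clade.
C4: derived state '-' in Taxon 1 only — an autapomorphy, so it tells us nothing about relationships among taxa.
C5: derived state '+' in Taxon 1 only — an autapomorphy, so it tells us nothing about relationships among taxa.
Most parsimonious ingroup topology: (((Taxon 7,Taxon 6),Taxon 1),Taxon 8).
The clade {Taxon 6, Taxon 7} is supported by C1: its derived state '+' occurs in exactly those taxa and in no other taxon (including the outgroup).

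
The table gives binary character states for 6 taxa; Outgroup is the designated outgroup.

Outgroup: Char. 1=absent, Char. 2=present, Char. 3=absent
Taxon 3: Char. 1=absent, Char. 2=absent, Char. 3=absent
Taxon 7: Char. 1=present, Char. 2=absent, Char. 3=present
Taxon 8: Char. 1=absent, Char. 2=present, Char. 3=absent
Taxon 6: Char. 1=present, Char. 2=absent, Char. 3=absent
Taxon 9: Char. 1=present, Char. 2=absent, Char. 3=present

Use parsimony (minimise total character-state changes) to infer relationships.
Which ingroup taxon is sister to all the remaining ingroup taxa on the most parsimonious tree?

Taxon 8

Character polarity is set by the outgroup: the derived state is whichever differs from the outgroup's state, so for Char. 2 the derived state is 'absent', and for the remaining characters it is 'present'.
Char. 1: derived state 'present' in Taxon 6, Taxon 7, and Taxon 9 only — synapomorphy for {Taxon 6, Taxon 7, Taxon 9}.
Only Taxon 3, Taxon 6, Taxon 7, and Taxon 9 show the derived state 'absent' for Char. 2, supporting them as a clade.
Only Taxon 7 and Taxon 9 show the derived state 'present' for Char. 3, supporting them as a clade.
Most parsimonious ingroup topology: ((Taxon 3,((Taxon 7,Taxon 9),Taxon 6)),Taxon 8).
Taxon 8 is sister to the clade containing all other ingroup taxa, so it is the earliest-diverging (most basal) ingroup lineage.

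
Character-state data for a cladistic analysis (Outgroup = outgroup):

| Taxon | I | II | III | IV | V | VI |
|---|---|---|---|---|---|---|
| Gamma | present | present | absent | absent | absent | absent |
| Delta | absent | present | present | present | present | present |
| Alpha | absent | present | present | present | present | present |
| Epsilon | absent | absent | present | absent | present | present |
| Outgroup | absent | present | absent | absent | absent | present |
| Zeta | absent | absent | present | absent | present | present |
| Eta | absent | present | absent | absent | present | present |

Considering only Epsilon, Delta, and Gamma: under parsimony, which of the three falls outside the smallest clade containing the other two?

Character polarity is set by the outgroup: the derived state is whichever differs from the outgroup's state, so for II, VI the derived state is 'absent', and for the remaining characters it is 'present'.
I (derived state 'present') is unique to Gamma (autapomorphy; uninformative for grouping).
Only Epsilon and Zeta show the derived state 'absent' for II, supporting them as a clade.
III (derived state 'present') is shared by Alpha, Delta, Epsilon, and Zeta — a synapomorphy uniting that clade.
IV (derived state 'present') is shared by Alpha and Delta — a synapomorphy uniting that clade.
V: derived state 'present' in Alpha, Delta, Epsilon, Eta, and Zeta only — synapomorphy for {Alpha, Delta, Epsilon, Eta, Zeta}.
VI: derived state 'absent' in Gamma only — an autapomorphy, so it tells us nothing about relationships among taxa.
Most parsimonious ingroup topology: (Gamma,(((Zeta,Epsilon),(Alpha,Delta)),Eta)).
Delta and Epsilon share a more recent common ancestor with each other than either does with Gamma, so Gamma is the least closely related of the three.

Gamma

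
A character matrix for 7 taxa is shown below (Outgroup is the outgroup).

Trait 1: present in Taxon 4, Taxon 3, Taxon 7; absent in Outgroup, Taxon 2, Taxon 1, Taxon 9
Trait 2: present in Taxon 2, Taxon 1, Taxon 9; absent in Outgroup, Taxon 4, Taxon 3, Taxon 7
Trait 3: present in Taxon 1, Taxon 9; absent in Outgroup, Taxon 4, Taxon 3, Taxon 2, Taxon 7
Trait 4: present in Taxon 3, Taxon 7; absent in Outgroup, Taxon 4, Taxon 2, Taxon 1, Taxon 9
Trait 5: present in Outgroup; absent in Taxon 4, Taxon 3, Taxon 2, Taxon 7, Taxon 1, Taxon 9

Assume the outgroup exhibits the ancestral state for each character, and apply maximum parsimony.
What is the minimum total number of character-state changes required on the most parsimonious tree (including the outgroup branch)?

5

Character polarity is set by the outgroup: the derived state is whichever differs from the outgroup's state, so for Trait 5 the derived state is 'absent', and for the remaining characters it is 'present'.
Trait 1 (derived state 'present') is shared by Taxon 3, Taxon 4, and Taxon 7 — a synapomorphy uniting that clade.
Trait 2 (derived state 'present') is shared by Taxon 1, Taxon 2, and Taxon 9 — a synapomorphy uniting that clade.
Trait 3 (derived state 'present') is shared by Taxon 1 and Taxon 9 — a synapomorphy uniting that clade.
Trait 4: derived state 'present' in Taxon 3 and Taxon 7 only — synapomorphy for {Taxon 3, Taxon 7}.
All ingroup taxa share the derived state 'absent' for Trait 5; it defines the ingroup but does not resolve relationships within it.
Most parsimonious ingroup topology: ((Taxon 4,(Taxon 3,Taxon 7)),(Taxon 2,(Taxon 1,Taxon 9))).
Changes per character on this tree: Trait 1: 1; Trait 2: 1; Trait 3: 1; Trait 4: 1; Trait 5: 1.
Total = 5.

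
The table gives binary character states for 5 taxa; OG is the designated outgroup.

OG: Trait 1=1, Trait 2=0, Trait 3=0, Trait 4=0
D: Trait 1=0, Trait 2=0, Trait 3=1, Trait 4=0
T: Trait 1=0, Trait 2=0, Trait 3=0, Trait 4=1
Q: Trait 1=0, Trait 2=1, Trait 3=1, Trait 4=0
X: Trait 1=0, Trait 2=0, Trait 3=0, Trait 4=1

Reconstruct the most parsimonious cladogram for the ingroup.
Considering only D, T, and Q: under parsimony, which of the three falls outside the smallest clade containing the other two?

T

Character polarity is set by the outgroup: the derived state is whichever differs from the outgroup's state, so for Trait 1 the derived state is '0', and for the remaining characters it is '1'.
All ingroup taxa share the derived state '0' for Trait 1; it defines the ingroup but does not resolve relationships within it.
Trait 2: derived state '1' in Q only — an autapomorphy, so it tells us nothing about relationships among taxa.
Trait 3 (derived state '1') is shared by D and Q — a synapomorphy uniting that clade.
Only T and X show the derived state '1' for Trait 4, supporting them as a clade.
Most parsimonious ingroup topology: ((D,Q),(T,X)).
D and Q share a more recent common ancestor with each other than either does with T, so T is the least closely related of the three.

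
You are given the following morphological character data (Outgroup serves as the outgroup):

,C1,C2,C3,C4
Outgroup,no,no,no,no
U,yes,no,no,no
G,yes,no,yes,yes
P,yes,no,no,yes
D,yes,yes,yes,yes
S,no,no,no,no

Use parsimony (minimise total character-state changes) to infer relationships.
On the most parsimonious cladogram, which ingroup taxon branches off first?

S

The outgroup has state 'no' for every character, so 'yes' is the derived state throughout.
C1: derived state 'yes' in D, G, P, and U only — synapomorphy for {D, G, P, U}.
C2: derived state 'yes' in D only — an autapomorphy, so it tells us nothing about relationships among taxa.
Only D and G show the derived state 'yes' for C3, supporting them as a clade.
Only D, G, and P show the derived state 'yes' for C4, supporting them as a clade.
Most parsimonious ingroup topology: ((U,((G,D),P)),S).
S is sister to the clade containing all other ingroup taxa, so it is the earliest-diverging (most basal) ingroup lineage.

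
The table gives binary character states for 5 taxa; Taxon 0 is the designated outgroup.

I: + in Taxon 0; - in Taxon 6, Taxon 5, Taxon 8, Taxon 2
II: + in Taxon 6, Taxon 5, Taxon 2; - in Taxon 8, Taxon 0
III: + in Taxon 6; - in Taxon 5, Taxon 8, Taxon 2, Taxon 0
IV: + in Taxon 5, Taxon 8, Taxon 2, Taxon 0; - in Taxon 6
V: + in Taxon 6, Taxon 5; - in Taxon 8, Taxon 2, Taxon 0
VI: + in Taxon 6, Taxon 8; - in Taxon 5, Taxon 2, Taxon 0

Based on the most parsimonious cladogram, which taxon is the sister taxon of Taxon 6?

Taxon 5

Character polarity is set by the outgroup: the derived state is whichever differs from the outgroup's state, so for I, IV the derived state is '-', and for the remaining characters it is '+'.
All ingroup taxa share the derived state '-' for I; it defines the ingroup but does not resolve relationships within it.
II (derived state '+') is shared by Taxon 2, Taxon 5, and Taxon 6 — a synapomorphy uniting that clade.
III: derived state '+' in Taxon 6 only — an autapomorphy, so it tells us nothing about relationships among taxa.
IV: derived state '-' in Taxon 6 only — an autapomorphy, so it tells us nothing about relationships among taxa.
V: derived state '+' in Taxon 5 and Taxon 6 only — synapomorphy for {Taxon 5, Taxon 6}.
VI (state '+') occurs in Taxon 6 and Taxon 8 but conflicts with the nesting implied by the other characters — most parsimoniously interpreted as homoplasy.
Most parsimonious ingroup topology: (Taxon 8,((Taxon 5,Taxon 6),Taxon 2)).
Taxon 6 and Taxon 5 form a cherry on this tree, so they are sister taxa.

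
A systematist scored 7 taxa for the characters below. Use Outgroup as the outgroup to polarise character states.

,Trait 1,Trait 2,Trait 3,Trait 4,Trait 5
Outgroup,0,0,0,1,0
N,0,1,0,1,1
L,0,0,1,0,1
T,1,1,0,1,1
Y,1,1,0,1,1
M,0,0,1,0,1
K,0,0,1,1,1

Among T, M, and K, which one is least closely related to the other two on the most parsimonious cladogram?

T

Character polarity is set by the outgroup: the derived state is whichever differs from the outgroup's state, so for Trait 4 the derived state is '0', and for the remaining characters it is '1'.
Trait 1: derived state '1' in T and Y only — synapomorphy for {T, Y}.
Trait 2 (derived state '1') is shared by N, T, and Y — a synapomorphy uniting that clade.
Only K, L, and M show the derived state '1' for Trait 3, supporting them as a clade.
Only L and M show the derived state '0' for Trait 4, supporting them as a clade.
All ingroup taxa share the derived state '1' for Trait 5; it defines the ingroup but does not resolve relationships within it.
Most parsimonious ingroup topology: ((N,(T,Y)),((L,M),K)).
M and K share a more recent common ancestor with each other than either does with T, so T is the least closely related of the three.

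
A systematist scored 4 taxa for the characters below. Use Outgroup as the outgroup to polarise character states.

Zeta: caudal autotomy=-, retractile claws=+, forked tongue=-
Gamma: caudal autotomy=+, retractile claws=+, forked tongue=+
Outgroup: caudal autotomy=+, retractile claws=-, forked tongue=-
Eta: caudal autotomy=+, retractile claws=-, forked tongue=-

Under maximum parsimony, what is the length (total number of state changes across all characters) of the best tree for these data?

3

Character polarity is set by the outgroup: the derived state is whichever differs from the outgroup's state, so for caudal autotomy the derived state is '-', and for the remaining characters it is '+'.
caudal autotomy (derived state '-') is unique to Zeta (autapomorphy; uninformative for grouping).
retractile claws: derived state '+' in Gamma and Zeta only — synapomorphy for {Gamma, Zeta}.
forked tongue (derived state '+') is unique to Gamma (autapomorphy; uninformative for grouping).
Most parsimonious ingroup topology: ((Zeta,Gamma),Eta).
Changes per character on this tree: caudal autotomy: 1; retractile claws: 1; forked tongue: 1.
Total = 3.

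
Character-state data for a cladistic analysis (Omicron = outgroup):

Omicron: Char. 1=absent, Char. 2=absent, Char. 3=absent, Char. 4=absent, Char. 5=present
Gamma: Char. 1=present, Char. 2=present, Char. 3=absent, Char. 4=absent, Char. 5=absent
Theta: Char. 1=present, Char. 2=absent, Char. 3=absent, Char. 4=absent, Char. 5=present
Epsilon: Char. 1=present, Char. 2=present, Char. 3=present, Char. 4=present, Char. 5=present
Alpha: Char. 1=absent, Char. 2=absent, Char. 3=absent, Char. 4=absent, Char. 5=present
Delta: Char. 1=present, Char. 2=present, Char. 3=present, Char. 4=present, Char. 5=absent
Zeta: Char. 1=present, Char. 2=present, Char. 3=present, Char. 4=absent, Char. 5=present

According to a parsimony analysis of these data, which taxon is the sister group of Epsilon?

Character polarity is set by the outgroup: the derived state is whichever differs from the outgroup's state, so for Char. 5 the derived state is 'absent', and for the remaining characters it is 'present'.
Char. 1 (derived state 'present') is shared by Delta, Epsilon, Gamma, Theta, and Zeta — a synapomorphy uniting that clade.
Char. 2 (derived state 'present') is shared by Delta, Epsilon, Gamma, and Zeta — a synapomorphy uniting that clade.
Only Delta, Epsilon, and Zeta show the derived state 'present' for Char. 3, supporting them as a clade.
Char. 4: derived state 'present' in Delta and Epsilon only — synapomorphy for {Delta, Epsilon}.
Char. 5 (state 'absent') occurs in Delta and Gamma but conflicts with the nesting implied by the other characters — most parsimoniously interpreted as homoplasy.
Most parsimonious ingroup topology: (((Gamma,((Epsilon,Delta),Zeta)),Theta),Alpha).
Epsilon and Delta form a cherry on this tree, so they are sister taxa.

Delta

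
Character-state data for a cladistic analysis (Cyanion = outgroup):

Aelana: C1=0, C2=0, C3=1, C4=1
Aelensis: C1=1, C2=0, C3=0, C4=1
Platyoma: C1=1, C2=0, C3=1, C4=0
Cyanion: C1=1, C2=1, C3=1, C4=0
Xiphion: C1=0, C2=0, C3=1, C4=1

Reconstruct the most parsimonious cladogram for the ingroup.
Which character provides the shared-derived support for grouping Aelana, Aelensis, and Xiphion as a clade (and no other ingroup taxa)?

Character polarity is set by the outgroup: the derived state is whichever differs from the outgroup's state, so for C1, C2, C3 the derived state is '0', and for the remaining characters it is '1'.
C1 (derived state '0') is shared by Aelana and Xiphion — a synapomorphy uniting that clade.
C2 (derived state '0') is shared by all ingroup taxa — unites the whole ingroup.
C3: derived state '0' in Aelensis only — an autapomorphy, so it tells us nothing about relationships among taxa.
C4: derived state '1' in Aelana, Aelensis, and Xiphion only — synapomorphy for {Aelana, Aelensis, Xiphion}.
Most parsimonious ingroup topology: (((Xiphion,Aelana),Aelensis),Platyoma).
The clade {Aelana, Aelensis, Xiphion} is supported by C4: its derived state '1' occurs in exactly those taxa and in no other taxon (including the outgroup).

C4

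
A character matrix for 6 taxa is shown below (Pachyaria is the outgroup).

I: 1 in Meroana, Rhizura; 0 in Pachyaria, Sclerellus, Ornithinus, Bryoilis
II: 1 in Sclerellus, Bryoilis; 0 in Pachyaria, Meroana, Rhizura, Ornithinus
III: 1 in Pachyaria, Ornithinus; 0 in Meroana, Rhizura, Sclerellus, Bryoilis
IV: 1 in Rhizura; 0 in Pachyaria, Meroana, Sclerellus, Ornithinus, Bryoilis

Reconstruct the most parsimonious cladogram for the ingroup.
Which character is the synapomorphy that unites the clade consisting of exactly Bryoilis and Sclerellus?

Character polarity is set by the outgroup: the derived state is whichever differs from the outgroup's state, so for III the derived state is '0', and for the remaining characters it is '1'.
Only Meroana and Rhizura show the derived state '1' for I, supporting them as a clade.
II (derived state '1') is shared by Bryoilis and Sclerellus — a synapomorphy uniting that clade.
III: derived state '0' in Bryoilis, Meroana, Rhizura, and Sclerellus only — synapomorphy for {Bryoilis, Meroana, Rhizura, Sclerellus}.
IV: derived state '1' in Rhizura only — an autapomorphy, so it tells us nothing about relationships among taxa.
Most parsimonious ingroup topology: (((Meroana,Rhizura),(Sclerellus,Bryoilis)),Ornithinus).
The clade {Bryoilis, Sclerellus} is supported by II: its derived state '1' occurs in exactly those taxa and in no other taxon (including the outgroup).

II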